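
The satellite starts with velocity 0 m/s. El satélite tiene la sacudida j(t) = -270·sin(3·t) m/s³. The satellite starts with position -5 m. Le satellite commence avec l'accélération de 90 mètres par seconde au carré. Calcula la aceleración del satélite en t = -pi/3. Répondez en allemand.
Um dies zu lösen, müssen wir 1 Integral unserer Gleichung für den Ruck j(t) = -270·sin(3·t) finden. Das Integral von dem Ruck ist die Beschleunigung. Mit a(0) = 90 erhalten wir a(t) = 90·cos(3·t). Mit a(t) = 90·cos(3·t) und Einsetzen von t = -pi/3, finden wir a = -90.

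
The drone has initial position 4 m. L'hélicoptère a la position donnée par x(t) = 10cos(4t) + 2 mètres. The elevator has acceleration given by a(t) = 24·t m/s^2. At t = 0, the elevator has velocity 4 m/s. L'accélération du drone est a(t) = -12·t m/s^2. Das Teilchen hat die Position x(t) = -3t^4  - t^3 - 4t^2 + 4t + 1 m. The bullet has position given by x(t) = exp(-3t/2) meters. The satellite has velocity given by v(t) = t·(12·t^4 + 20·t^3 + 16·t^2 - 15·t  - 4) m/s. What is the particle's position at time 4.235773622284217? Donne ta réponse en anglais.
From the given position equation x(t) = -3·t^4 - t^3 - 4·t^2 + 4·t + 1, we substitute t = 4.235773622284217 to get x = -1095.54354167534.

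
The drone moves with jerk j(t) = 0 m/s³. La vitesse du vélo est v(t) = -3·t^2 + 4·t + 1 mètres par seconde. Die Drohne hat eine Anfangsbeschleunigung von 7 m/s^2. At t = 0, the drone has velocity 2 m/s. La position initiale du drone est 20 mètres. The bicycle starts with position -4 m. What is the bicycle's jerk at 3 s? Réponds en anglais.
Starting from velocity v(t) = -3·t^2 + 4·t + 1, we take 2 derivatives. Differentiating velocity, we get acceleration: a(t) = 4 - 6·t. Taking d/dt of a(t), we find j(t) = -6. From the given jerk equation j(t) = -6, we substitute t = 3 to get j = -6.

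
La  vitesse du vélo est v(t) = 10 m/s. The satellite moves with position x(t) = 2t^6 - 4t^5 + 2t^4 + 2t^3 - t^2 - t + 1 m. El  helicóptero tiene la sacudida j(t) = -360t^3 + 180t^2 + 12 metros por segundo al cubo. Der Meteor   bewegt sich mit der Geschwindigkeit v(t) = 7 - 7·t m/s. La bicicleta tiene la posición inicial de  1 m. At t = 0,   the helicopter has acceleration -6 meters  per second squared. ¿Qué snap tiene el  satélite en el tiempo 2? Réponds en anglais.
Starting from position x(t) = 2·t^6 - 4·t^5 + 2·t^4 + 2·t^3 - t^2 - t + 1, we take 4 derivatives. Taking d/dt of x(t), we find v(t) = 12·t^5 - 20·t^4 + 8·t^3 + 6·t^2 - 2·t - 1. Differentiating velocity, we get acceleration: a(t) = 60·t^4 - 80·t^3 + 24·t^2 + 12·t - 2. The derivative of acceleration gives jerk: j(t) = 240·t^3 - 240·t^2 + 48·t + 12. Taking d/dt of j(t), we find s(t) = 720·t^2 - 480·t + 48. From the given snap equation s(t) = 720·t^2 - 480·t + 48, we substitute t = 2 to get s = 1968.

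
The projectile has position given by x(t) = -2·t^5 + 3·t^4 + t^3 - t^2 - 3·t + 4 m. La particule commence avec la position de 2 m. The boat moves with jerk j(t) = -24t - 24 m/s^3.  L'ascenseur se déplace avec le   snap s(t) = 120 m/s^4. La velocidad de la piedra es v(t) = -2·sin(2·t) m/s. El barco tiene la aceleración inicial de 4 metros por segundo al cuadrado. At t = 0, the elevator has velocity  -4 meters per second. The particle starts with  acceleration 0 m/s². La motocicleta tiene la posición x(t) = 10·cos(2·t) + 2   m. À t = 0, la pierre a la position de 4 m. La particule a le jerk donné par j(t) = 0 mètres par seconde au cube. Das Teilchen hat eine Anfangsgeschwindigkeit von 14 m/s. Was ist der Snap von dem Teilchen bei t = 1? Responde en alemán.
Wir müssen unsere Gleichung für den Ruck j(t) = 0 1-mal ableiten. Die Ableitung von dem Ruck ergibt den Snap: s(t) = 0. Wir haben den Snap s(t) = 0. Durch Einsetzen von t = 1: s(1) = 0.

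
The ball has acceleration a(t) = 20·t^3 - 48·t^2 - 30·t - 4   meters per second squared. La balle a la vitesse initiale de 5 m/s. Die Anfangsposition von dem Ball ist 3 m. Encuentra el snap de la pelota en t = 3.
Para resolver esto, necesitamos tomar 2 derivadas de nuestra ecuación de la aceleración a(t) = 20·t^3 - 48·t^2 - 30·t - 4. La derivada de la aceleración da la sacudida: j(t) = 60·t^2 - 96·t - 30. La derivada de la sacudida da el snap: s(t) = 120·t - 96. Usando s(t) = 120·t - 96 y sustituyendo t = 3, encontramos s = 264.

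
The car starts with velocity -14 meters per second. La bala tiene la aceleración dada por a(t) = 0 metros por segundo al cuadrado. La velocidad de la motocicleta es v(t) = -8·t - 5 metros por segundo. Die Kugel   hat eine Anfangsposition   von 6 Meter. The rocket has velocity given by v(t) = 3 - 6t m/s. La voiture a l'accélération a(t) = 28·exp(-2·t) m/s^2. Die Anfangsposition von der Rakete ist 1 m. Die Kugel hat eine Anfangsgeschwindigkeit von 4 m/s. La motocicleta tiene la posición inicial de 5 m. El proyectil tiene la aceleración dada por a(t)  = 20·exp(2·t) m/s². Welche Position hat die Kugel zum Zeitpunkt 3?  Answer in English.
Starting from acceleration a(t) = 0, we take 2 antiderivatives. Integrating acceleration and using the initial condition v(0) = 4, we get v(t) = 4. Taking ∫v(t)dt and applying x(0) = 6, we find x(t) = 4·t + 6. We have position x(t) = 4·t + 6. Substituting t = 3: x(3) = 18.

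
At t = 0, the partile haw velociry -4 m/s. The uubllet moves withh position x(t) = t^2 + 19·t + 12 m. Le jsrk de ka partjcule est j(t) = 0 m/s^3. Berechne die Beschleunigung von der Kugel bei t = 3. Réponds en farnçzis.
Nous devons dériver notre équation de la position x(t) = t^2 + 19·t + 12 2 fois. En dérivant la position, nous obtenons la vitesse: v(t) = 2·t + 19. En prenant d/dt de v(t), nous trouvons a(t) = 2. En utilisant a(t) = 2 et en substituant t = 3, nous trouvons a = 2.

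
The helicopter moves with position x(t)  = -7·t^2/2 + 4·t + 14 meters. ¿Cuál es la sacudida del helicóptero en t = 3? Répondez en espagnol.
Para resolver esto, necesitamos tomar 3 derivadas de nuestra ecuación de la posición x(t) = -7·t^2/2 + 4·t + 14. La derivada de la posición da la velocidad: v(t) = 4 - 7·t. Tomando d/dt de v(t), encontramos a(t) = -7. Tomando d/dt de a(t), encontramos j(t) = 0. De la ecuación de la sacudida j(t) = 0, sustituimos t = 3 para obtener j = 0.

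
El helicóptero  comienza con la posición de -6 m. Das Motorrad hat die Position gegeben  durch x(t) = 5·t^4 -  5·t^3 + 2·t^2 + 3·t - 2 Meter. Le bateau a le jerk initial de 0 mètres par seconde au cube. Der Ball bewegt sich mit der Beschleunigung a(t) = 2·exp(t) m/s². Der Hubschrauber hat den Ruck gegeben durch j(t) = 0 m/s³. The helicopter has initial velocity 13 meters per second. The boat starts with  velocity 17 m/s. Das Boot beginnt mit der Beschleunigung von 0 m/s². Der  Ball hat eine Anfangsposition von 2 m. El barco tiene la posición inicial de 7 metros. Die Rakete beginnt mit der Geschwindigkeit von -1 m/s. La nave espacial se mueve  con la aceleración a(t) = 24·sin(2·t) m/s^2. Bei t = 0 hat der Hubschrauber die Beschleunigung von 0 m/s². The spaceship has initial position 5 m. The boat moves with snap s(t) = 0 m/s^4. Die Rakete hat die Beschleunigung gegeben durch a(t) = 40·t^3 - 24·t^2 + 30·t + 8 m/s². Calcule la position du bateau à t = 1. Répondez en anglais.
Starting from snap s(t) = 0, we take 4 integrals. Finding the integral of s(t) and using j(0) = 0: j(t) = 0. Finding the antiderivative of j(t) and using a(0) = 0: a(t) = 0. The antiderivative of acceleration, with v(0) = 17, gives velocity: v(t) = 17. The integral of velocity, with x(0) = 7, gives position: x(t) = 17·t + 7. From the given position equation x(t) = 17·t + 7, we substitute t = 1 to get x = 24.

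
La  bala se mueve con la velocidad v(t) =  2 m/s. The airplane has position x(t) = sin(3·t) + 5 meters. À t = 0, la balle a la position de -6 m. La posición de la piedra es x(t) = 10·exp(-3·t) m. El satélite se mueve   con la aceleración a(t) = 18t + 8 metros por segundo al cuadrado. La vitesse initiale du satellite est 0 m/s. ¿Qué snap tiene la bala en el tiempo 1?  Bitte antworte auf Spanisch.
Partiendo de la velocidad v(t) = 2, tomamos 3 derivadas. La derivada de la velocidad da la aceleración: a(t) = 0. Derivando la aceleración, obtenemos la sacudida: j(t) = 0. Tomando d/dt de j(t), encontramos s(t) = 0. Tenemos el snap s(t) = 0. Sustituyendo t = 1: s(1) = 0.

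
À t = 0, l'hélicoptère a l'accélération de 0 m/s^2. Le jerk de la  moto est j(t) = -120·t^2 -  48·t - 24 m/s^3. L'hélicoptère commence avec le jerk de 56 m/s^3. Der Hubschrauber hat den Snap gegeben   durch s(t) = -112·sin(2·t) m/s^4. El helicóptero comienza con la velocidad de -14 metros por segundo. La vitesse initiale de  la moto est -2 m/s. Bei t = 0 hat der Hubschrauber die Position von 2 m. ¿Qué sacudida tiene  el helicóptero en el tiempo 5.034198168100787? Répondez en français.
Nous devons intégrer notre équation du snap s(t) = -112·sin(2·t) 1 fois. L'intégrale du snap, avec j(0) = 56, donne le jerk: j(t) = 56·cos(2·t). De l'équation du jerk j(t) = 56·cos(2·t), nous substituons t = 5.034198168100787 pour obtenir j = -44.7960595329089.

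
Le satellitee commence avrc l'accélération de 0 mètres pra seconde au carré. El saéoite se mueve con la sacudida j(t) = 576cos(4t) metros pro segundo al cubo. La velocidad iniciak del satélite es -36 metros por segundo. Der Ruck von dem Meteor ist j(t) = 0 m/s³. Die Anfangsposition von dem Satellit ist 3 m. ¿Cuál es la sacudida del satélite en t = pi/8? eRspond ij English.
From the given jerk equation j(t) = 576·cos(4·t), we substitute t = pi/8 to get j = 0.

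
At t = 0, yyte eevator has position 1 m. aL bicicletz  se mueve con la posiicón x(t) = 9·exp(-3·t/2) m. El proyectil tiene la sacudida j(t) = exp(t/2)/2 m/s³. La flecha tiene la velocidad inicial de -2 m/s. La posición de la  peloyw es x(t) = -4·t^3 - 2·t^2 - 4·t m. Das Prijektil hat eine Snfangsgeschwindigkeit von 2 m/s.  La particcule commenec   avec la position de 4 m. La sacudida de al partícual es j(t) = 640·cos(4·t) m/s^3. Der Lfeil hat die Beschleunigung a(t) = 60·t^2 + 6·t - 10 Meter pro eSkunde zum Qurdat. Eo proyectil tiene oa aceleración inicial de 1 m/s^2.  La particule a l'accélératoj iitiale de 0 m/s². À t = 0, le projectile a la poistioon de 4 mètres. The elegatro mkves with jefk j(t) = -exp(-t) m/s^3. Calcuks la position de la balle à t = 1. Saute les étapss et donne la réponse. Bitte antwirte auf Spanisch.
La respuesta es -10.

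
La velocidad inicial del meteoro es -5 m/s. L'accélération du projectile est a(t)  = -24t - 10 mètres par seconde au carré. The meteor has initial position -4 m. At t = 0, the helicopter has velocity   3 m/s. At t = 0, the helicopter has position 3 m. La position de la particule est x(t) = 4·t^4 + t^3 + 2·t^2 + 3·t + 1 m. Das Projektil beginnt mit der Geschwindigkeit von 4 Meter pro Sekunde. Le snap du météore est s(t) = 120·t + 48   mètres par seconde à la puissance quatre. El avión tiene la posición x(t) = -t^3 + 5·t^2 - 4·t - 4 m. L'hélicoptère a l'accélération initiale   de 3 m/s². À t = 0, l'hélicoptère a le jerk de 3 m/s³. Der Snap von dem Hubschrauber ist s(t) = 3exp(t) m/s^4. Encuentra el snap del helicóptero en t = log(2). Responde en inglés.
We have snap s(t) = 3·exp(t). Substituting t = log(2): s(log(2)) = 6.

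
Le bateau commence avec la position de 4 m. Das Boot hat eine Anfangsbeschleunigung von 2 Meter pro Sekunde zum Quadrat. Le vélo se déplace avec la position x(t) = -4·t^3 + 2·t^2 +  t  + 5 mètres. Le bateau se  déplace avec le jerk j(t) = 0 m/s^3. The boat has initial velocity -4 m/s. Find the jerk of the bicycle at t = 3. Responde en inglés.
Starting from position x(t) = -4·t^3 + 2·t^2 + t + 5, we take 3 derivatives. Taking d/dt of x(t), we find v(t) = -12·t^2 + 4·t + 1. Taking d/dt of v(t), we find a(t) = 4 - 24·t. Differentiating acceleration, we get jerk: j(t) = -24. Using j(t) = -24 and substituting t = 3, we find j = -24.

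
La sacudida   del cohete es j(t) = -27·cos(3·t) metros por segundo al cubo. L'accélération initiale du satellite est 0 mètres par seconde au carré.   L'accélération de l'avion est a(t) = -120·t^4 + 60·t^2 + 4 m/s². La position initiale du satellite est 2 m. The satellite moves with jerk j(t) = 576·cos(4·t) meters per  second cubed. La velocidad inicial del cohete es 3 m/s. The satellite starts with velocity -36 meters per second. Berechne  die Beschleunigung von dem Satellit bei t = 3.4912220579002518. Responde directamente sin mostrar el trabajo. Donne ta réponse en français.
À t = 3.4912220579002518, a = 141.868323500592.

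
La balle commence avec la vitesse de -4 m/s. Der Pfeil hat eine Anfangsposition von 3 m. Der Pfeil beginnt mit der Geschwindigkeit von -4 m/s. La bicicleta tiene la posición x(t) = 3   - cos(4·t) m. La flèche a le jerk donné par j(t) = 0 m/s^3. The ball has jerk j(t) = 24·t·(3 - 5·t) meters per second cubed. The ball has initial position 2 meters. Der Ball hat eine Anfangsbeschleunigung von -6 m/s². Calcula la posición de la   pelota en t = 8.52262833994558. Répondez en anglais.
To solve this, we need to take 3 antiderivatives of our jerk equation j(t) = 24·t·(3 - 5·t). The antiderivative of jerk is acceleration. Using a(0) = -6, we get a(t) = -40·t^3 + 36·t^2 - 6. Taking ∫a(t)dt and applying v(0) = -4, we find v(t) = -10·t^4 + 12·t^3 - 6·t - 4. The integral of velocity is position. Using x(0) = 2, we get x(t) = -2·t^5 + 3·t^4 - 3·t^2 - 4·t + 2. Using x(t) = -2·t^5 + 3·t^4 - 3·t^2 - 4·t + 2 and substituting t = 8.52262833994558, we find x = -74350.9638565580.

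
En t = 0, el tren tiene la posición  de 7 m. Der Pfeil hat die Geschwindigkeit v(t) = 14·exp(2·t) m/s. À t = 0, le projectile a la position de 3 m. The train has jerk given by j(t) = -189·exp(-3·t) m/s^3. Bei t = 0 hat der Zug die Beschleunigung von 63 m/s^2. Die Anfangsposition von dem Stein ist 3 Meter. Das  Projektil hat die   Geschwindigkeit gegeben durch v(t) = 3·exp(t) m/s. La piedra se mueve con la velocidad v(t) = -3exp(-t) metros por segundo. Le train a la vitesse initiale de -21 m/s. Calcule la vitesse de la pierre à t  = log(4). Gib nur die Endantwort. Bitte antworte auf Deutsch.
Die Geschwindigkeit bei t = log(4) ist v = -3/4.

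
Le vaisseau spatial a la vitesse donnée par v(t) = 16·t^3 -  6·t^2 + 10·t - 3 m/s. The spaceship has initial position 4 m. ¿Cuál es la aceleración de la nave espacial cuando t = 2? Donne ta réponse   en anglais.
Starting from velocity v(t) = 16·t^3 - 6·t^2 + 10·t - 3, we take 1 derivative. The derivative of velocity gives acceleration: a(t) = 48·t^2 - 12·t + 10. We have acceleration a(t) = 48·t^2 - 12·t + 10. Substituting t = 2: a(2) = 178.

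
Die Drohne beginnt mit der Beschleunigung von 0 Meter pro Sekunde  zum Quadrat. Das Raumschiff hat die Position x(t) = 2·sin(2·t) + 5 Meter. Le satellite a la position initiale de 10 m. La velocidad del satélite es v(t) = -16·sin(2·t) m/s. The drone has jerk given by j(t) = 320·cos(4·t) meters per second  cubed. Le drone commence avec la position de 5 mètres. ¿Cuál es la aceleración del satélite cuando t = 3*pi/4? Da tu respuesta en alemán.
Wir müssen unsere Gleichung für die Geschwindigkeit v(t) = -16·sin(2·t) 1-mal ableiten. Die Ableitung von der Geschwindigkeit ergibt die Beschleunigung: a(t) = -32·cos(2·t). Mit a(t) = -32·cos(2·t) und Einsetzen von t = 3*pi/4, finden wir a = 0.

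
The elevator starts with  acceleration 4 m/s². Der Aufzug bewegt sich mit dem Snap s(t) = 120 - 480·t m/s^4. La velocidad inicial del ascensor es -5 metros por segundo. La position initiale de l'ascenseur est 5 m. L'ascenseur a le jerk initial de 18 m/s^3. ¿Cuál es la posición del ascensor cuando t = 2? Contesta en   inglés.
We need to integrate our snap equation s(t) = 120 - 480·t 4 times. Finding the integral of s(t) and using j(0) = 18: j(t) = -240·t^2 + 120·t + 18. Taking ∫j(t)dt and applying a(0) = 4, we find a(t) = -80·t^3 + 60·t^2 + 18·t + 4. The antiderivative of acceleration, with v(0) = -5, gives velocity: v(t) = -20·t^4 + 20·t^3 + 9·t^2 + 4·t - 5. Finding the antiderivative of v(t) and using x(0) = 5: x(t) = -4·t^5 + 5·t^4 + 3·t^3 + 2·t^2 - 5·t + 5. We have position x(t) = -4·t^5 + 5·t^4 + 3·t^3 + 2·t^2 - 5·t + 5. Substituting t = 2: x(2) = -21.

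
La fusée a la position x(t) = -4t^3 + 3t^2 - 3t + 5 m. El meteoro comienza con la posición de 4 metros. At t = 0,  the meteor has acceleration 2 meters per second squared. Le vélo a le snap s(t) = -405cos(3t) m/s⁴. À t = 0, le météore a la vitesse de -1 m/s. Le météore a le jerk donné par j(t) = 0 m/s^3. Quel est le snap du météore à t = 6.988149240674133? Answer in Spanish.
Partiendo de la sacudida j(t) = 0, tomamos 1 derivada. Tomando d/dt de j(t), encontramos s(t) = 0. Usando s(t) = 0 y sustituyendo t = 6.988149240674133, encontramos s = 0.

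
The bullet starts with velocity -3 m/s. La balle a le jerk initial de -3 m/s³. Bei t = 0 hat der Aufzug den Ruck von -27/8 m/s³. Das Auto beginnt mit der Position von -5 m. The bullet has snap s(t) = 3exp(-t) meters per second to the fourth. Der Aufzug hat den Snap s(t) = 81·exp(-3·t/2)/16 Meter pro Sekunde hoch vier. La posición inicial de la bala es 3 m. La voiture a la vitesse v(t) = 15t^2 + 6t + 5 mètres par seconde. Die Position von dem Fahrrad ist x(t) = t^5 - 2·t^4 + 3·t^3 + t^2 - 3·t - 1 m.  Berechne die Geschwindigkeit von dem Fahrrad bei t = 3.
Wir müssen unsere Gleichung für die Position x(t) = t^5 - 2·t^4 + 3·t^3 + t^2 - 3·t - 1 1-mal ableiten. Die Ableitung von der Position ergibt die Geschwindigkeit: v(t) = 5·t^4 - 8·t^3 + 9·t^2 + 2·t - 3. Wir haben die Geschwindigkeit v(t) = 5·t^4 - 8·t^3 + 9·t^2 + 2·t - 3. Durch Einsetzen von t = 3: v(3) = 273.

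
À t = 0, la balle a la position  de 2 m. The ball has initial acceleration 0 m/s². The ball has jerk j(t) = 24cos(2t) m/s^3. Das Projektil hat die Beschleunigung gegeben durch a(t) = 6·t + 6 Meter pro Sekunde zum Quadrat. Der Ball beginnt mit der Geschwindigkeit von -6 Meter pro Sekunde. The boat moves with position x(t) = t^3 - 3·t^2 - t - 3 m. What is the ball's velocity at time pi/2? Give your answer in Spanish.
Partiendo de la sacudida j(t) = 24·cos(2·t), tomamos 2 antiderivadas. Tomando ∫j(t)dt y aplicando a(0) = 0, encontramos a(t) = 12·sin(2·t). La antiderivada de la aceleración, con v(0) = -6, da la velocidad: v(t) = -6·cos(2·t). Tenemos la velocidad v(t) = -6·cos(2·t). Sustituyendo t = pi/2: v(pi/2) = 6.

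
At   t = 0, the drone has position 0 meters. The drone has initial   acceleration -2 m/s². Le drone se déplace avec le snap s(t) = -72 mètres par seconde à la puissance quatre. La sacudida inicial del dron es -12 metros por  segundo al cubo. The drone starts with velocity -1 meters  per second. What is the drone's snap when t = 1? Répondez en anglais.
From the given snap equation s(t) = -72, we substitute t = 1 to get s = -72.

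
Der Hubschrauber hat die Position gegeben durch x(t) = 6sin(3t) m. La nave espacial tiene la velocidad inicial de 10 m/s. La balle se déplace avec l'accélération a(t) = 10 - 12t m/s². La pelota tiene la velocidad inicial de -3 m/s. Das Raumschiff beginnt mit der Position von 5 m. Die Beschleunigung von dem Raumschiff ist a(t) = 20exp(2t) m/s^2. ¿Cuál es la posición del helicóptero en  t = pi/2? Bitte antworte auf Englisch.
Using x(t) = 6·sin(3·t) and substituting t = pi/2, we find x = -6.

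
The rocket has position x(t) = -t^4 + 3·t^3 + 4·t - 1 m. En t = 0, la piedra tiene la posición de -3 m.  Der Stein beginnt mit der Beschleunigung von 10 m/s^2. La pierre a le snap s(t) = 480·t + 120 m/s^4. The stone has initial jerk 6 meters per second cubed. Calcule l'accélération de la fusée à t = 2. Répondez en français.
Pour résoudre ceci, nous devons prendre 2 dérivées de notre équation de la position x(t) = -t^4 + 3·t^3 + 4·t - 1. En dérivant la position, nous obtenons la vitesse: v(t) = -4·t^3 + 9·t^2 + 4. En dérivant la vitesse, nous obtenons l'accélération: a(t) = -12·t^2 + 18·t. Nous avons l'accélération a(t) = -12·t^2 + 18·t. En substituant t = 2: a(2) = -12.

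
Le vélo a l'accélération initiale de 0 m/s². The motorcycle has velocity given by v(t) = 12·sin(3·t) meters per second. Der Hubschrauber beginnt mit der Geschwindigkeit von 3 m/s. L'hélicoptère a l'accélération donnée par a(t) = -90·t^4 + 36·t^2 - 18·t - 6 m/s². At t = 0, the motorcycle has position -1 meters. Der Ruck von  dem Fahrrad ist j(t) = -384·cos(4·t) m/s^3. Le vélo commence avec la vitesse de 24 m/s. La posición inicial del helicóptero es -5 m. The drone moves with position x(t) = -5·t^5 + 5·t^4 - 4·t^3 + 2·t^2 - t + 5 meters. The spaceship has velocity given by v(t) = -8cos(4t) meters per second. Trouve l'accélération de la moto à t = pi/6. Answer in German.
Wir müssen unsere Gleichung für die Geschwindigkeit v(t) = 12·sin(3·t) 1-mal ableiten. Durch Ableiten von der Geschwindigkeit erhalten wir die Beschleunigung: a(t) = 36·cos(3·t). Mit a(t) = 36·cos(3·t) und Einsetzen von t = pi/6, finden wir a = 0.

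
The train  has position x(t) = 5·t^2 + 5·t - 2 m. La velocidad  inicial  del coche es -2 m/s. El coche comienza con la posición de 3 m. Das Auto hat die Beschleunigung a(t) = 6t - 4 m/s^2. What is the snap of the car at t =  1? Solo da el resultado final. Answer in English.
s(1) = 0.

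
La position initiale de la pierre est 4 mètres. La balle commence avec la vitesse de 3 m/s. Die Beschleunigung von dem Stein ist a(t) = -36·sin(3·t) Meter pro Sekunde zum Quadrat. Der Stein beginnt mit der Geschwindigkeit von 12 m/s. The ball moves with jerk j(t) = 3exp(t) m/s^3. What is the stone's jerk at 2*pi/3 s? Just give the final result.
j(2*pi/3) = -108.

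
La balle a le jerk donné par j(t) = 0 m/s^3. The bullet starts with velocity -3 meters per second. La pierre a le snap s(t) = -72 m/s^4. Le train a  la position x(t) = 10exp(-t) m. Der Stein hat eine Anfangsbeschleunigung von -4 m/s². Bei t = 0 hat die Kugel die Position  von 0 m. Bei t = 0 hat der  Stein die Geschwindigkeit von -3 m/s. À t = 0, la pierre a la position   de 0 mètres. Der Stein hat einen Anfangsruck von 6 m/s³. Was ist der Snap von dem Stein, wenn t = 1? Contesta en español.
Tenemos el snap s(t) = -72. Sustituyendo t = 1: s(1) = -72.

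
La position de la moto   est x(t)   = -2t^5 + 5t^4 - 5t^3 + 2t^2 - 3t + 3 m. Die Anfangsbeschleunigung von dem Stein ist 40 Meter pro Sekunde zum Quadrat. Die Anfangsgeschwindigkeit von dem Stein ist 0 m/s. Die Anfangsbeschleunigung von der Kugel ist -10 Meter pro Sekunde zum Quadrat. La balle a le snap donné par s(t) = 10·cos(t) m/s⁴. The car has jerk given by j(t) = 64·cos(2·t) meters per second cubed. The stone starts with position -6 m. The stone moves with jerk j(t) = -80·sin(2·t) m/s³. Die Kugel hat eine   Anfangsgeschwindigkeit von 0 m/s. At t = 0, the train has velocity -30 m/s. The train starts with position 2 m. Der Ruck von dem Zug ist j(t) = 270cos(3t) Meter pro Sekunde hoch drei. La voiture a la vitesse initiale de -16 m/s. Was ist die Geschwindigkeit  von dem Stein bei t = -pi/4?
Um dies zu lösen, müssen wir 2 Stammfunktionen unserer Gleichung für den Ruck j(t) = -80·sin(2·t) finden. Durch Integration von dem Ruck und Verwendung der Anfangsbedingung a(0) = 40, erhalten wir a(t) = 40·cos(2·t). Die Stammfunktion von der Beschleunigung, mit v(0) = 0, ergibt die Geschwindigkeit: v(t) = 20·sin(2·t). Aus der Gleichung für die Geschwindigkeit v(t) = 20·sin(2·t), setzen wir t = -pi/4 ein und erhalten v = -20.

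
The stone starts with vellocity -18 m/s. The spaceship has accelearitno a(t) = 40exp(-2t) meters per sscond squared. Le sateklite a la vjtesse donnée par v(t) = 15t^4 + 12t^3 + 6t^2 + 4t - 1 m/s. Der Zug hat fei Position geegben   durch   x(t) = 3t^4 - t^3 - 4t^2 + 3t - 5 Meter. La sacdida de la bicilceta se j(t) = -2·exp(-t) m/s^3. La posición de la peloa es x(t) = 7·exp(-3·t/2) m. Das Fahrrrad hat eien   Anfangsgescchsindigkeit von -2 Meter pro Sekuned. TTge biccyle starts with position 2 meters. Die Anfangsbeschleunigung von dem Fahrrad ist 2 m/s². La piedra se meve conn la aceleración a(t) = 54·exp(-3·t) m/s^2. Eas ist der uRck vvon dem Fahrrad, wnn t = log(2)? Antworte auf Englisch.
Using j(t) = -2·exp(-t) and substituting t = log(2), we find j = -1.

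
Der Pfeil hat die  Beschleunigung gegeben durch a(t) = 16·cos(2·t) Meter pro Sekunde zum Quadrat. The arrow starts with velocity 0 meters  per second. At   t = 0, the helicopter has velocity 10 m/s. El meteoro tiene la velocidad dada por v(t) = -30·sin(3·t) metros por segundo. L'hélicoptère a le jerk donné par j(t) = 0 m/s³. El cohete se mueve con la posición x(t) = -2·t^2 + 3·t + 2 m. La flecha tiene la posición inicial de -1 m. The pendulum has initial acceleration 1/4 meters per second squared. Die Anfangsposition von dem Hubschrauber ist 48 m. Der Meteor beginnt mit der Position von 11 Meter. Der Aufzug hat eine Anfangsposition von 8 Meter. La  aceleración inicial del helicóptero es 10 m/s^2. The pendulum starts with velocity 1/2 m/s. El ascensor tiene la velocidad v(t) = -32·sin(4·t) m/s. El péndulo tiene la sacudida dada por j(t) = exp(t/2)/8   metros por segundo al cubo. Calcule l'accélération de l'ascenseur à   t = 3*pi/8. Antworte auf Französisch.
Pour résoudre ceci, nous devons prendre 1 dérivée de notre équation de la vitesse v(t) = -32·sin(4·t). En prenant d/dt de v(t), nous trouvons a(t) = -128·cos(4·t). De l'équation de l'accélération a(t) = -128·cos(4·t), nous substituons t = 3*pi/8 pour obtenir a = 0.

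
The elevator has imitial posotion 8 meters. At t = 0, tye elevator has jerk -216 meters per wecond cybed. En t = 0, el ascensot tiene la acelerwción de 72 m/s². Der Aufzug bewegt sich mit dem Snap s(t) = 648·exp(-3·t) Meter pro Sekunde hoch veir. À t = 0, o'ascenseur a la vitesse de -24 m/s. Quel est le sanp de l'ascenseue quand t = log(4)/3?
De l'équation du snap s(t) = 648·exp(-3·t), nous substituons t = log(4)/3 pour obtenir s = 162.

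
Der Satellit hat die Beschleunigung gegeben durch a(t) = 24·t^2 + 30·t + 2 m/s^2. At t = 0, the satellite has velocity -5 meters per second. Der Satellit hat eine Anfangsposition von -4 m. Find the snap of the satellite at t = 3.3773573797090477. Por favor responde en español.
Para resolver esto, necesitamos tomar 2 derivadas de nuestra ecuación de la aceleración a(t) = 24·t^2 + 30·t + 2. Derivando la aceleración, obtenemos la sacudida: j(t) = 48·t + 30. La derivada de la sacudida da el snap: s(t) = 48. Usando s(t) = 48 y sustituyendo t = 3.3773573797090477, encontramos s = 48.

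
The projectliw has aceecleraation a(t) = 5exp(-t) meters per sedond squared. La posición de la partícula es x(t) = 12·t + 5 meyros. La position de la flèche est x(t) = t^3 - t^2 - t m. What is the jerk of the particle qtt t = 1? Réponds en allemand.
Um dies zu lösen, müssen wir 3 Ableitungen unserer Gleichung für die Position x(t) = 12·t + 5 nehmen. Die Ableitung von der Position ergibt die Geschwindigkeit: v(t) = 12. Mit d/dt von v(t) finden wir a(t) = 0. Die Ableitung von der Beschleunigung ergibt den Ruck: j(t) = 0. Wir haben den Ruck j(t) = 0. Durch Einsetzen von t = 1: j(1) = 0.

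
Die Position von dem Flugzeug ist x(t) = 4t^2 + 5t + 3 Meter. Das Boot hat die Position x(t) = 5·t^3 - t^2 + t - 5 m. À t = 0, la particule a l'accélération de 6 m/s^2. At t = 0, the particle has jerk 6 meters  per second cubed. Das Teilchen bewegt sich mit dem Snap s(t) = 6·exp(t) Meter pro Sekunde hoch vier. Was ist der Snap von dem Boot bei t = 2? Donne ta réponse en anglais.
Starting from position x(t) = 5·t^3 - t^2 + t - 5, we take 4 derivatives. Differentiating position, we get velocity: v(t) = 15·t^2 - 2·t + 1. Taking d/dt of v(t), we find a(t) = 30·t - 2. The derivative of acceleration gives jerk: j(t) = 30. Differentiating jerk, we get snap: s(t) = 0. From the given snap equation s(t) = 0, we substitute t = 2 to get s = 0.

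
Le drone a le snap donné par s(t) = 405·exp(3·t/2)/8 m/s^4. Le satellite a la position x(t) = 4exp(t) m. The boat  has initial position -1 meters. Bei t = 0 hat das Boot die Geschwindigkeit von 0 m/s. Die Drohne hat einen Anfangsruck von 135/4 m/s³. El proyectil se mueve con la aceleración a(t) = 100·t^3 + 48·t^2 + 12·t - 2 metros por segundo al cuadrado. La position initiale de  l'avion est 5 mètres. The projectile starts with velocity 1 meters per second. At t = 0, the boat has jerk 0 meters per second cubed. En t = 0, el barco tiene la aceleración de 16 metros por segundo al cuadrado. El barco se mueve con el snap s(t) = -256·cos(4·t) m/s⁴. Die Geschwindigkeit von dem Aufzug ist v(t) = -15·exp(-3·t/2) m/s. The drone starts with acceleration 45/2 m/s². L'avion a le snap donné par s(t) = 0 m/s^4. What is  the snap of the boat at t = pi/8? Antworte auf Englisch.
Using s(t) = -256·cos(4·t) and substituting t = pi/8, we find s = 0.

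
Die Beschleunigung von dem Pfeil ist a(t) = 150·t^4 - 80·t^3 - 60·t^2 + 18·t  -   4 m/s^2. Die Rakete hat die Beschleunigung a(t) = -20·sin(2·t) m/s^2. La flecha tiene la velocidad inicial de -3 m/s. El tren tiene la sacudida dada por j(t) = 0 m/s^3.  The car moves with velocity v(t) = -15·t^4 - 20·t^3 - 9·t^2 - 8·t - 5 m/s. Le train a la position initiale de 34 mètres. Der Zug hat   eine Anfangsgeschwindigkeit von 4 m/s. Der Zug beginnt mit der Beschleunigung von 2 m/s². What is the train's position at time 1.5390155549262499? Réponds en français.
Nous devons trouver la primitive de notre équation du jerk j(t) = 0 3 fois. En prenant ∫j(t)dt et en appliquant a(0) = 2, nous trouvons a(t) = 2. La primitive de l'accélération, avec v(0) = 4, donne la vitesse: v(t) = 2·t + 4. En intégrant la vitesse et en utilisant la condition initiale x(0) = 34, nous obtenons x(t) = t^2 + 4·t + 34. Nous avons la position x(t) = t^2 + 4·t + 34. En substituant t = 1.5390155549262499: x(1.5390155549262499) = 42.5246310980100.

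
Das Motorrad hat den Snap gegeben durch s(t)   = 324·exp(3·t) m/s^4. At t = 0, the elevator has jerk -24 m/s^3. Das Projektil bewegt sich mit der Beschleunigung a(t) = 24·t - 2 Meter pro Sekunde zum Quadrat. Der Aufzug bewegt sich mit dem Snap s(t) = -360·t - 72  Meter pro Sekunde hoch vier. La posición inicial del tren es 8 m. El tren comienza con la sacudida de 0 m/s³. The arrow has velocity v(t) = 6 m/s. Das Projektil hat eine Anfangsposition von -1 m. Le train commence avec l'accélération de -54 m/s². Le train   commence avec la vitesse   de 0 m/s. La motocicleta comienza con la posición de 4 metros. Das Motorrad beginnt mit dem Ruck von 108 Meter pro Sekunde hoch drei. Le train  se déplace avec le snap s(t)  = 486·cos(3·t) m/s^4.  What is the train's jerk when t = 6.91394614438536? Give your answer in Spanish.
Debemos encontrar la integral de nuestra ecuación del snap s(t) = 486·cos(3·t) 1 vez. La integral del snap, con j(0) = 0, da la sacudida: j(t) = 162·sin(3·t). De la ecuación de la sacudida j(t) = 162·sin(3·t), sustituimos t = 6.91394614438536 para obtener j = 153.700232275323.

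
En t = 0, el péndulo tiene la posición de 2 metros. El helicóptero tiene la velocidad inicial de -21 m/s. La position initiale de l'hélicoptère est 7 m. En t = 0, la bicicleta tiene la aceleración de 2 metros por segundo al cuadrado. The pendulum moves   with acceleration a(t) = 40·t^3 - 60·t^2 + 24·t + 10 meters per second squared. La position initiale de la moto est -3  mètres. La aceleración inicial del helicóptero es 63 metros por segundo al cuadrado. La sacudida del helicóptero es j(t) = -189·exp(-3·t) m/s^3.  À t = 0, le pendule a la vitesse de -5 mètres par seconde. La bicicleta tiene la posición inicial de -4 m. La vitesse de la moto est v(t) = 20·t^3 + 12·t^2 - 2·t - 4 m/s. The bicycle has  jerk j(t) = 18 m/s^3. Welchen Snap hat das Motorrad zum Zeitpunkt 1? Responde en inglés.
To solve this, we need to take 3 derivatives of our velocity equation v(t) = 20·t^3 + 12·t^2 - 2·t - 4. Differentiating velocity, we get acceleration: a(t) = 60·t^2 + 24·t - 2. The derivative of acceleration gives jerk: j(t) = 120·t + 24. Differentiating jerk, we get snap: s(t) = 120. Using s(t) = 120 and substituting t = 1, we find s = 120.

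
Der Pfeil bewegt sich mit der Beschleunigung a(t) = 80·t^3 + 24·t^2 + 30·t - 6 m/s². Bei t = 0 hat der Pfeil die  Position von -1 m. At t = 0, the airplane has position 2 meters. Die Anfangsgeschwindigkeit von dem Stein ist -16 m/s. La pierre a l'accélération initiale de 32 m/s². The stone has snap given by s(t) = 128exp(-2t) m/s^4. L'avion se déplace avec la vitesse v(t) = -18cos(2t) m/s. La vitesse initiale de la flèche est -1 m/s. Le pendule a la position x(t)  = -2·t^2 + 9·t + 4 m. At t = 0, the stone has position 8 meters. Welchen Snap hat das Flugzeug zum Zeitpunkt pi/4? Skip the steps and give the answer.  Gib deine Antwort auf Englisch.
The snap at t = pi/4 is s = -144.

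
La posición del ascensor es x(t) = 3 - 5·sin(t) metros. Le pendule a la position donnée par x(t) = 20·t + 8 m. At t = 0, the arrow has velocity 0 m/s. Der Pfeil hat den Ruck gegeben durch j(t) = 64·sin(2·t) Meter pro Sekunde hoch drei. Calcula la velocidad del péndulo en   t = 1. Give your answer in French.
En partant de la position x(t) = 20·t + 8, nous prenons 1 dérivée. La dérivée de la position donne la vitesse: v(t) = 20. Nous avons la vitesse v(t) = 20. En substituant t = 1: v(1) = 20.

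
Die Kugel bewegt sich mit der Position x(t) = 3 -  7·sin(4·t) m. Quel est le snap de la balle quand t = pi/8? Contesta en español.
Para resolver esto, necesitamos tomar 4 derivadas de nuestra ecuación de la posición x(t) = 3 - 7·sin(4·t). La derivada de la posición da la velocidad: v(t) = -28·cos(4·t). Tomando d/dt de v(t), encontramos a(t) = 112·sin(4·t). La derivada de la aceleración da la sacudida: j(t) = 448·cos(4·t). La derivada de la sacudida da el snap: s(t) = -1792·sin(4·t). De la ecuación del snap s(t) = -1792·sin(4·t), sustituimos t = pi/8 para obtener s = -1792.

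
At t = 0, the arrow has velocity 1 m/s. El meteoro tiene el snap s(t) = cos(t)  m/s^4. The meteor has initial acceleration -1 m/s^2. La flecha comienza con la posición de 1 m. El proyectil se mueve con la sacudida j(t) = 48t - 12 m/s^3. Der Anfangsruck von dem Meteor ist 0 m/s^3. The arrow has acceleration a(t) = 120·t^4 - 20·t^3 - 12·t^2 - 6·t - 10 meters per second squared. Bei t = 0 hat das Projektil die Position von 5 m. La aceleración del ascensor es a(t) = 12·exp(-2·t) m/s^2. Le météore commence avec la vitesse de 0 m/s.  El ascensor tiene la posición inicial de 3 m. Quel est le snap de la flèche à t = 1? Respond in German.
Um dies zu lösen, müssen wir 2 Ableitungen unserer Gleichung für die Beschleunigung a(t) = 120·t^4 - 20·t^3 - 12·t^2 - 6·t - 10 nehmen. Die Ableitung von der Beschleunigung ergibt den Ruck: j(t) = 480·t^3 - 60·t^2 - 24·t - 6. Durch Ableiten von dem Ruck erhalten wir den Snap: s(t) = 1440·t^2 - 120·t - 24. Aus der Gleichung für den Snap s(t) = 1440·t^2 - 120·t - 24, setzen wir t = 1 ein und erhalten s = 1296.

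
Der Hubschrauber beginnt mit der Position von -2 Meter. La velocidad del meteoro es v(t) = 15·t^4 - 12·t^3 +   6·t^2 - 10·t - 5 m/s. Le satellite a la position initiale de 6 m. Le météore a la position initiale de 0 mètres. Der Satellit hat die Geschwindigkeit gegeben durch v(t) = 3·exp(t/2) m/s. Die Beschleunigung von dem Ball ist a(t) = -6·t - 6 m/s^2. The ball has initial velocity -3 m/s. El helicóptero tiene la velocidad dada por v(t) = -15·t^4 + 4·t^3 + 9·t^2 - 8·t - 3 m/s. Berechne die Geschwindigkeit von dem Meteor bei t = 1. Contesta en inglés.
From the given velocity equation v(t) = 15·t^4 - 12·t^3 + 6·t^2 - 10·t - 5, we substitute t = 1 to get v = -6.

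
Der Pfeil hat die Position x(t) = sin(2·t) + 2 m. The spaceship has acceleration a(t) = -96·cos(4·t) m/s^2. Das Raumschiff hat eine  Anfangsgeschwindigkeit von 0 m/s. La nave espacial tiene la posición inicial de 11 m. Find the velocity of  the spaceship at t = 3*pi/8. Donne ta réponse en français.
En partant de l'accélération a(t) = -96·cos(4·t), nous prenons 1 primitive. En prenant ∫a(t)dt et en appliquant v(0) = 0, nous trouvons v(t) = -24·sin(4·t). Nous avons la vitesse v(t) = -24·sin(4·t). En substituant t = 3*pi/8: v(3*pi/8) = 24.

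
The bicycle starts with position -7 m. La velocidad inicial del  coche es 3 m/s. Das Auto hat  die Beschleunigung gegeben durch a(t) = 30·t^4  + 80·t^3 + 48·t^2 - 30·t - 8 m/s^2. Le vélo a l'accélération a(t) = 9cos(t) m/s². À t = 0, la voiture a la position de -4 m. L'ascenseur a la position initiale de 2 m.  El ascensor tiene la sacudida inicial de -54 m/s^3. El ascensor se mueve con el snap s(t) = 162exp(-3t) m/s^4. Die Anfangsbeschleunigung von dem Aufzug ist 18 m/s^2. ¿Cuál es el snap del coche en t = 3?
Partiendo de la aceleración a(t) = 30·t^4 + 80·t^3 + 48·t^2 - 30·t - 8, tomamos 2 derivadas. Tomando d/dt de a(t), encontramos j(t) = 120·t^3 + 240·t^2 + 96·t - 30. La derivada de la sacudida da el snap: s(t) = 360·t^2 + 480·t + 96. De la ecuación del snap s(t) = 360·t^2 + 480·t + 96, sustituimos t = 3 para obtener s = 4776.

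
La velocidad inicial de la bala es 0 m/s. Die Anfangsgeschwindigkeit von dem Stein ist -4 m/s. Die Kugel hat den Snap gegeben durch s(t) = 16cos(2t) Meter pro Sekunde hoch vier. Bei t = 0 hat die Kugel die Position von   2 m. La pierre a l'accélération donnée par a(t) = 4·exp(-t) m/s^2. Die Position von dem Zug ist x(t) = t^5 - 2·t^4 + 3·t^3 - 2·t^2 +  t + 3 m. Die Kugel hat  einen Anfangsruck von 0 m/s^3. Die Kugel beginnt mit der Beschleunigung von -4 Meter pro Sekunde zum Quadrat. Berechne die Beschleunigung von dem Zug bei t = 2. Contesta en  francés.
Nous devons dériver notre équation de la position x(t) = t^5 - 2·t^4 + 3·t^3 - 2·t^2 + t + 3 2 fois. En prenant d/dt de x(t), nous trouvons v(t) = 5·t^4 - 8·t^3 + 9·t^2 - 4·t + 1. En dérivant la vitesse, nous obtenons l'accélération: a(t) = 20·t^3 - 24·t^2 + 18·t - 4. En utilisant a(t) = 20·t^3 - 24·t^2 + 18·t - 4 et en substituant t = 2, nous trouvons a = 96.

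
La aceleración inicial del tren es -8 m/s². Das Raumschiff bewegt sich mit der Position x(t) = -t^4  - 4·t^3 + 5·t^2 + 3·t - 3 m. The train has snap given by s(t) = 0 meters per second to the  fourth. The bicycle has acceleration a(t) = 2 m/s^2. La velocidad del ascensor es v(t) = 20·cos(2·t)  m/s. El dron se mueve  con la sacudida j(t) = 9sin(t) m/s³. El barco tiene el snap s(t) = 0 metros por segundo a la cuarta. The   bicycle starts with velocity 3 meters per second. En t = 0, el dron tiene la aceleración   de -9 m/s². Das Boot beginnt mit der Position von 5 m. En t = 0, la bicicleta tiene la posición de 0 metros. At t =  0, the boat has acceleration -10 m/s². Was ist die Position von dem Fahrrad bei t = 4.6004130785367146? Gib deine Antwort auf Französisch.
En partant de l'accélération a(t) = 2, nous prenons 2 intégrales. L'intégrale de l'accélération, avec v(0) = 3, donne la vitesse: v(t) = 2·t + 3. En intégrant la vitesse et en utilisant la condition initiale x(0) = 0, nous obtenons x(t) = t^2 + 3·t. Nous avons la position x(t) = t^2 + 3·t. En substituant t = 4.6004130785367146: x(4.6004130785367146) = 34.9650397287818.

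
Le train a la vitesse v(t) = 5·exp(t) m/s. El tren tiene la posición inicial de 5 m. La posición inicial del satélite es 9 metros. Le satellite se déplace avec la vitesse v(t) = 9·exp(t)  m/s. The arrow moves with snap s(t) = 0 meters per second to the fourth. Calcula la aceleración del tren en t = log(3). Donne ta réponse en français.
Pour résoudre ceci, nous devons prendre 1 dérivée de notre équation de la vitesse v(t) = 5·exp(t). En dérivant la vitesse, nous obtenons l'accélération: a(t) = 5·exp(t). De l'équation de l'accélération a(t) = 5·exp(t), nous substituons t = log(3) pour obtenir a = 15.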